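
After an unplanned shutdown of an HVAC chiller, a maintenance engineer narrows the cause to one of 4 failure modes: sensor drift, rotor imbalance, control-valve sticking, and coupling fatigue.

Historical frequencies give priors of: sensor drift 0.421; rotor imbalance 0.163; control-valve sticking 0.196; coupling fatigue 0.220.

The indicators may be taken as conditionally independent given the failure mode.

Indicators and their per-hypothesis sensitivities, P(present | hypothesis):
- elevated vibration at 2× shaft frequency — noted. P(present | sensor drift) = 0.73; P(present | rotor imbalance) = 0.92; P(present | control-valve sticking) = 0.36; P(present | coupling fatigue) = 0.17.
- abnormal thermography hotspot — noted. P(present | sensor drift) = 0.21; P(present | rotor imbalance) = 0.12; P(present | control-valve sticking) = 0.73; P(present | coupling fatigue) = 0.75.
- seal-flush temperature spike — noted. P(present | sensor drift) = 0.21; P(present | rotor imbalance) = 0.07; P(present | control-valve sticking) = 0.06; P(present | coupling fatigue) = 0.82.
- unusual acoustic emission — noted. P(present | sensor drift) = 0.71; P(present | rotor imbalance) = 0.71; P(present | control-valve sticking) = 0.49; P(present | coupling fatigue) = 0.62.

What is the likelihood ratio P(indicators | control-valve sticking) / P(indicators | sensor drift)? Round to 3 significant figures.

0.338

Take the product of per-indicator likelihoods under each hypothesis, then divide.
  control-valve sticking: 0.36 × 0.73 × 0.06 × 0.49 = 0.0077263
  sensor drift: 0.73 × 0.21 × 0.21 × 0.71 = 0.022857
Bayes factor = 0.0077263 / 0.022857 ≈ 0.338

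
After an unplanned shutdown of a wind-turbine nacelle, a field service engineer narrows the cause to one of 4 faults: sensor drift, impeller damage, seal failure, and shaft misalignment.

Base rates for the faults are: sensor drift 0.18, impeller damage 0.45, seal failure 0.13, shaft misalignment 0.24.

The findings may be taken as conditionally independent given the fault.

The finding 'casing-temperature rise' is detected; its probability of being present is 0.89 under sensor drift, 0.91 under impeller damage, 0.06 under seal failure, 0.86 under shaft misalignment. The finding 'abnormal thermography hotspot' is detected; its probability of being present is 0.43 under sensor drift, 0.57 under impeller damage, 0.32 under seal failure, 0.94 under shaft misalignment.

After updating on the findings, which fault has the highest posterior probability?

impeller damage

For each hypothesis, the unnormalized posterior weight is prior × product of the finding likelihoods:
  sensor drift: 0.18 × 0.89 × 0.43 = 0.068886
  impeller damage: 0.45 × 0.91 × 0.57 = 0.23341
  seal failure: 0.13 × 0.06 × 0.32 = 0.002496
  shaft misalignment: 0.24 × 0.86 × 0.94 = 0.19402
Normalizing constant Z = 0.068886 + 0.23341 + 0.002496 + 0.19402 = 0.49881.
P(sensor drift | evidence) ≈ 0.068886 / 0.49881 ≈ 0.138
P(impeller damage | evidence) ≈ 0.23341 / 0.49881 ≈ 0.468
P(seal failure | evidence) ≈ 0.002496 / 0.49881 ≈ 0.005
P(shaft misalignment | evidence) ≈ 0.19402 / 0.49881 ≈ 0.389
The largest is 0.468, so impeller damage is most probable.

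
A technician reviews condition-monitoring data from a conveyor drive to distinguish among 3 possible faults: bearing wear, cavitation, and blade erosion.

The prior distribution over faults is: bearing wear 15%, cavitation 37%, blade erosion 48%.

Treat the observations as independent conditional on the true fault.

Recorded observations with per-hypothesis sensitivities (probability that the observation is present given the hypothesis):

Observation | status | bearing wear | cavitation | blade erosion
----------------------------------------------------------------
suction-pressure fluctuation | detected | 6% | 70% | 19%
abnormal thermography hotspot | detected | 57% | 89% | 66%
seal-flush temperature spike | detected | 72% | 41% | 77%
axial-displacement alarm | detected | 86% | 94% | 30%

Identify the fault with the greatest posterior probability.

cavitation

Multiply each prior by the joint likelihood of the evidence pattern:
  bearing wear: 0.15 × 0.06 × 0.57 × 0.72 × 0.86 = 0.0031765
  cavitation: 0.37 × 0.70 × 0.89 × 0.41 × 0.94 = 0.088839
  blade erosion: 0.48 × 0.19 × 0.66 × 0.77 × 0.30 = 0.013904
The unnormalized weights sum to 0.10592.
P(bearing wear | evidence) ≈ 0.0031765 / 0.10592 ≈ 0.030
P(cavitation | evidence) ≈ 0.088839 / 0.10592 ≈ 0.839
P(blade erosion | evidence) ≈ 0.013904 / 0.10592 ≈ 0.131
The largest is 0.839, so cavitation is most probable.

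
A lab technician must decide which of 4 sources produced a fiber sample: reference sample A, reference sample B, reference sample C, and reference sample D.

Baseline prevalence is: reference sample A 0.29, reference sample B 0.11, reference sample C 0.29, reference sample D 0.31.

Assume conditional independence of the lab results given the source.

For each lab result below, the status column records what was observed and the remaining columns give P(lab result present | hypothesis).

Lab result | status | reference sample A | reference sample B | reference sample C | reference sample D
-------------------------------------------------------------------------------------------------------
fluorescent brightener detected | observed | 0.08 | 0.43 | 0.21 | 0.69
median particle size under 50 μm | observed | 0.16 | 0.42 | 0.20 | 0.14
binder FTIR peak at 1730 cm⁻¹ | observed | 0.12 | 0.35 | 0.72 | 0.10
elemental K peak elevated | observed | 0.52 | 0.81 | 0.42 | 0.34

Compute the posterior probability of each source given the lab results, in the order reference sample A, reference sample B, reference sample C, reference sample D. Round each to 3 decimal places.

Multiply each prior by the joint likelihood of the lab result pattern:
  reference sample A: 0.29 × 0.08 × 0.16 × 0.12 × 0.52 = 0.00023163
  reference sample B: 0.11 × 0.43 × 0.42 × 0.35 × 0.81 = 0.005632
  reference sample C: 0.29 × 0.21 × 0.20 × 0.72 × 0.42 = 0.0036832
  reference sample D: 0.31 × 0.69 × 0.14 × 0.10 × 0.34 = 0.0010182
Marginal likelihood of the evidence = 0.010565.
P(reference sample A | evidence) = 0.00023163 / 0.010565 ≈ 0.022
P(reference sample B | evidence) = 0.005632 / 0.010565 ≈ 0.533
P(reference sample C | evidence) = 0.0036832 / 0.010565 ≈ 0.349
P(reference sample D | evidence) = 0.0010182 / 0.010565 ≈ 0.096

0.022, 0.533, 0.349, 0.096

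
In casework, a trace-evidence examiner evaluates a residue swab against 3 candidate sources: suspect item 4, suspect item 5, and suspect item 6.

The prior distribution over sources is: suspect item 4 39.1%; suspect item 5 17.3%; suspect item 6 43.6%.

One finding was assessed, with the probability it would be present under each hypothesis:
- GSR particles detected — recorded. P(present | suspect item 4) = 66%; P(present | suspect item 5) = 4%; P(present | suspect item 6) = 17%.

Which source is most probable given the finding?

suspect item 4

Multiply each prior by the likelihood of the finding:
  suspect item 4: 0.391 × 0.66 = 0.25806
  suspect item 5: 0.173 × 0.04 = 0.00692
  suspect item 6: 0.436 × 0.17 = 0.07412
Marginal likelihood of the evidence = 0.3391.
P(suspect item 4 | evidence) ≈ 0.25806 / 0.3391 ≈ 0.761
P(suspect item 5 | evidence) ≈ 0.00692 / 0.3391 ≈ 0.020
P(suspect item 6 | evidence) ≈ 0.07412 / 0.3391 ≈ 0.219
The largest is 0.761, so suspect item 4 is most probable.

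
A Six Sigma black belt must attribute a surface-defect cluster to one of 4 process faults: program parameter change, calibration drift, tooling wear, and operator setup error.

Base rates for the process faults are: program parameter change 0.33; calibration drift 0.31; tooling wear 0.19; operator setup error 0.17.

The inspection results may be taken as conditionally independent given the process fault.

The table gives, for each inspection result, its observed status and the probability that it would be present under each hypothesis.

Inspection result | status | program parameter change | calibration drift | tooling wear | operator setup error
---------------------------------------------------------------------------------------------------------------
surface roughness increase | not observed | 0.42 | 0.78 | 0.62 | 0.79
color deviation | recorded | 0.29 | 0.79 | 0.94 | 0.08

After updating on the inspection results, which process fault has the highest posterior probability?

tooling wear

For each hypothesis, the unnormalized posterior weight is prior × product of the inspection result likelihoods (using 1 − P(present | H) for each absent inspection result):
  program parameter change: 0.33 × (1 − 0.42) × 0.29 = 0.055506
  calibration drift: 0.31 × (1 − 0.78) × 0.79 = 0.053878
  tooling wear: 0.19 × (1 − 0.62) × 0.94 = 0.067868
  operator setup error: 0.17 × (1 − 0.79) × 0.08 = 0.002856
Marginal likelihood of the evidence = 0.18011.
P(program parameter change | evidence) ≈ 0.055506 / 0.18011 ≈ 0.308
P(calibration drift | evidence) ≈ 0.053878 / 0.18011 ≈ 0.299
P(tooling wear | evidence) ≈ 0.067868 / 0.18011 ≈ 0.377
P(operator setup error | evidence) ≈ 0.002856 / 0.18011 ≈ 0.016
The largest is 0.377, so tooling wear is most probable.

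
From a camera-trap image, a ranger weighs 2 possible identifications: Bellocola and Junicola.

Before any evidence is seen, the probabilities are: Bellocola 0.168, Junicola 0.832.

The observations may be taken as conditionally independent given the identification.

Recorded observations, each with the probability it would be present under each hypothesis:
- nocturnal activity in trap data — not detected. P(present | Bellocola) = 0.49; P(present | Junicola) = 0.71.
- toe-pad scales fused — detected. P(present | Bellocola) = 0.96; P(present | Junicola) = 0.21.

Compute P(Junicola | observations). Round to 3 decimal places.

For each hypothesis, the unnormalized posterior weight is prior × product of the observation likelihoods (using 1 − P(present | H) for each absent observation):
  Bellocola: 0.168 × (1 − 0.49) × 0.96 = 0.082253
  Junicola: 0.832 × (1 − 0.71) × 0.21 = 0.050669
Normalizing constant Z = 0.082253 + 0.050669 = 0.13292.
P(Junicola | evidence) = 0.050669 / 0.13292 ≈ 0.381.

0.381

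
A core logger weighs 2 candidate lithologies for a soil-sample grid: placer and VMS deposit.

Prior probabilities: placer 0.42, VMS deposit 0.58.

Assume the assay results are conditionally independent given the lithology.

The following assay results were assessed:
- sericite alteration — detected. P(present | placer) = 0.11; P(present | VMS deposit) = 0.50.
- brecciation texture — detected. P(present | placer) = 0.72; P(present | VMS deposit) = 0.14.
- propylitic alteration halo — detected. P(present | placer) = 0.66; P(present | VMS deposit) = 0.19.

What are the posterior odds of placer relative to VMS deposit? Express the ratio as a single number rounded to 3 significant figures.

2.85

Posterior odds equal prior odds times the likelihood ratio; only the two competing hypotheses matter.
  placer: 0.42 × 0.11 × 0.72 × 0.66 = 0.021954
  VMS deposit: 0.58 × 0.50 × 0.14 × 0.19 = 0.007714
Posterior odds = 0.021954 / 0.007714 ≈ 2.85.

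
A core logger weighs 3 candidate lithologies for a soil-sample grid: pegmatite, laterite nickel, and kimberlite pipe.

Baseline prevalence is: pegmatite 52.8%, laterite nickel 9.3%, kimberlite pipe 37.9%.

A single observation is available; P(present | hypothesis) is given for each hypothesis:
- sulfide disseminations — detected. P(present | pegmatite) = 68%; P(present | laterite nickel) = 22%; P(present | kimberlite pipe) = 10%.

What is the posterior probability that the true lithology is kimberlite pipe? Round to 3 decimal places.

Multiply each prior by the likelihood of the observation:
  pegmatite: 0.528 × 0.68 = 0.35904
  laterite nickel: 0.093 × 0.22 = 0.02046
  kimberlite pipe: 0.379 × 0.10 = 0.0379
Normalizing constant Z = 0.35904 + 0.02046 + 0.0379 = 0.4174.
P(kimberlite pipe | evidence) = 0.0379 / 0.4174 ≈ 0.091.

0.091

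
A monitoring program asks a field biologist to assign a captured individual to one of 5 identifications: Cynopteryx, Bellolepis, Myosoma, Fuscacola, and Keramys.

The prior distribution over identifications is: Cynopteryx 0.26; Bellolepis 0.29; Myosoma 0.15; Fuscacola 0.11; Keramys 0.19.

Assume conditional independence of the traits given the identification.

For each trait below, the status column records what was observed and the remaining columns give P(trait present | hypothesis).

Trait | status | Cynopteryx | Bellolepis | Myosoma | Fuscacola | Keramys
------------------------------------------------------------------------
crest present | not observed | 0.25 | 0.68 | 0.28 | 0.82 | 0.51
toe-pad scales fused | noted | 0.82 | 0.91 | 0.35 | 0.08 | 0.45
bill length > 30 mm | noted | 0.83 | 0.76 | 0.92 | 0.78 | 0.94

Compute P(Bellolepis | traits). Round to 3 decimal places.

0.236

By Bayes' rule with conditional independence, the unnormalized weight for each hypothesis is prior × ∏ likelihoods (using 1 − P(present | H) for each absent trait):
  Cynopteryx: 0.26 × (1 − 0.25) × 0.82 × 0.83 = 0.13272
  Bellolepis: 0.29 × (1 − 0.68) × 0.91 × 0.76 = 0.06418
  Myosoma: 0.15 × (1 − 0.28) × 0.35 × 0.92 = 0.034776
  Fuscacola: 0.11 × (1 − 0.82) × 0.08 × 0.78 = 0.0012355
  Keramys: 0.19 × (1 − 0.51) × 0.45 × 0.94 = 0.039381
The unnormalized weights sum to 0.27229.
P(Bellolepis | evidence) = 0.06418 / 0.27229 ≈ 0.236.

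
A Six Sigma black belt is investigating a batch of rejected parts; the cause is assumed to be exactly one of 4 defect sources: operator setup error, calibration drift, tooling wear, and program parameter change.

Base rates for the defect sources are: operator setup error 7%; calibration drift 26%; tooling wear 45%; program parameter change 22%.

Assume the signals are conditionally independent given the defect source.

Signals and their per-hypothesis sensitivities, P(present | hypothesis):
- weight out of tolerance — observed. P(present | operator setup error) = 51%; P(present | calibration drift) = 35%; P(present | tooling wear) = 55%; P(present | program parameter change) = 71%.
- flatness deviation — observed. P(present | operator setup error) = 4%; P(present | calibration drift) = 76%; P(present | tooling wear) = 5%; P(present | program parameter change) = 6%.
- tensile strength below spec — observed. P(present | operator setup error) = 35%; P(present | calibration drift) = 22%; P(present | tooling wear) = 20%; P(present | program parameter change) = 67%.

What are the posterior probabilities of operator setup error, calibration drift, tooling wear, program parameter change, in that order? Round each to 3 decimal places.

0.020, 0.622, 0.101, 0.257

By Bayes' rule with conditional independence, the unnormalized weight for each hypothesis is prior × ∏ likelihoods:
  operator setup error: 0.07 × 0.51 × 0.04 × 0.35 = 0.0004998
  calibration drift: 0.26 × 0.35 × 0.76 × 0.22 = 0.015215
  tooling wear: 0.45 × 0.55 × 0.05 × 0.20 = 0.002475
  program parameter change: 0.22 × 0.71 × 0.06 × 0.67 = 0.0062792
The unnormalized weights sum to 0.024469.
P(operator setup error | evidence) = 0.0004998 / 0.024469 ≈ 0.020
P(calibration drift | evidence) = 0.015215 / 0.024469 ≈ 0.622
P(tooling wear | evidence) = 0.002475 / 0.024469 ≈ 0.101
P(program parameter change | evidence) = 0.0062792 / 0.024469 ≈ 0.257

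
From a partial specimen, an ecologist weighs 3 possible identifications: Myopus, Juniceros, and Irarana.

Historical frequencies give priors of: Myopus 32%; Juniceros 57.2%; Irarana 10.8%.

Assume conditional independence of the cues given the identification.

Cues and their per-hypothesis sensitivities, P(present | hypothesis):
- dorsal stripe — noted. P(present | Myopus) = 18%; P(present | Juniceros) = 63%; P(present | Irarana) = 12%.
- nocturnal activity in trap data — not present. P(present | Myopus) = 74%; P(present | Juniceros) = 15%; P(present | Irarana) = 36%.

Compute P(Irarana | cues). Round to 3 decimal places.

Multiply each prior by the joint likelihood of the cue pattern (using 1 − P(present | H) for each absent cue):
  Myopus: 0.320 × 0.18 × (1 − 0.74) = 0.014976
  Juniceros: 0.572 × 0.63 × (1 − 0.15) = 0.30631
  Irarana: 0.108 × 0.12 × (1 − 0.36) = 0.0082944
Marginal likelihood of the evidence = 0.32958.
P(Irarana | evidence) = 0.0082944 / 0.32958 ≈ 0.025.

0.025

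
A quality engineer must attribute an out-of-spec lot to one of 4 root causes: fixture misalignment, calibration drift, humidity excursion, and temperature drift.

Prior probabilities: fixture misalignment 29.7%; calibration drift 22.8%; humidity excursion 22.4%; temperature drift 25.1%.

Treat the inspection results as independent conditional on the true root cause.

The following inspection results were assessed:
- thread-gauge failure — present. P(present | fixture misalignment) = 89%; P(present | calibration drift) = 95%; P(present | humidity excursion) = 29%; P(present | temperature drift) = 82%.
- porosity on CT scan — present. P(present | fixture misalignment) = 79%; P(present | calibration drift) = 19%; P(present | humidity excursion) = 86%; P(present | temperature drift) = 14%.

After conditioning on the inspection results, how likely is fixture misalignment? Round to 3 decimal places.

Multiply each prior by the joint likelihood of the inspection result pattern:
  fixture misalignment: 0.297 × 0.89 × 0.79 = 0.20882
  calibration drift: 0.228 × 0.95 × 0.19 = 0.041154
  humidity excursion: 0.224 × 0.29 × 0.86 = 0.055866
  temperature drift: 0.251 × 0.82 × 0.14 = 0.028815
Normalizing constant Z = 0.20882 + 0.041154 + 0.055866 + 0.028815 = 0.33466.
P(fixture misalignment | evidence) = 0.20882 / 0.33466 ≈ 0.624.

0.624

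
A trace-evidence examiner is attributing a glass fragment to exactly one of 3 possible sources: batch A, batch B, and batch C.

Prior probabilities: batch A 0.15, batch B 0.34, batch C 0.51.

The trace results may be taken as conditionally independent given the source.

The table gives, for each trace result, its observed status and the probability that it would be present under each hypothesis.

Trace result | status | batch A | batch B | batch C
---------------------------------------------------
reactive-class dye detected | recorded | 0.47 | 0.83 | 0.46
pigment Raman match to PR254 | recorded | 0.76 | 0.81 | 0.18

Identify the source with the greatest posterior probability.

batch B

Multiply each prior by the joint likelihood of the trace result pattern:
  batch A: 0.15 × 0.47 × 0.76 = 0.05358
  batch B: 0.34 × 0.83 × 0.81 = 0.22858
  batch C: 0.51 × 0.46 × 0.18 = 0.042228
The unnormalized weights sum to 0.32439.
P(batch A | evidence) ≈ 0.05358 / 0.32439 ≈ 0.165
P(batch B | evidence) ≈ 0.22858 / 0.32439 ≈ 0.705
P(batch C | evidence) ≈ 0.042228 / 0.32439 ≈ 0.130
The largest is 0.705, so batch B is most probable.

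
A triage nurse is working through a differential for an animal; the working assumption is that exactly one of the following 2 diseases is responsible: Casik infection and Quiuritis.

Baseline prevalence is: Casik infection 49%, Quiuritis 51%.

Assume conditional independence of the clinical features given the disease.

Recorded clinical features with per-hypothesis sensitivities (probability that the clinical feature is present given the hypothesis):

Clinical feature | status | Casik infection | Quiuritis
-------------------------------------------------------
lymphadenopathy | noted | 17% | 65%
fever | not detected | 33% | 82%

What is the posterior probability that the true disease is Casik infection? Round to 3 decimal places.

Multiply each prior by the joint likelihood of the clinical feature pattern (using 1 − P(present | H) for each absent clinical feature):
  Casik infection: 0.49 × 0.17 × (1 − 0.33) = 0.055811
  Quiuritis: 0.51 × 0.65 × (1 − 0.82) = 0.05967
The unnormalized weights sum to 0.11548.
P(Casik infection | evidence) = 0.055811 / 0.11548 ≈ 0.483.

0.483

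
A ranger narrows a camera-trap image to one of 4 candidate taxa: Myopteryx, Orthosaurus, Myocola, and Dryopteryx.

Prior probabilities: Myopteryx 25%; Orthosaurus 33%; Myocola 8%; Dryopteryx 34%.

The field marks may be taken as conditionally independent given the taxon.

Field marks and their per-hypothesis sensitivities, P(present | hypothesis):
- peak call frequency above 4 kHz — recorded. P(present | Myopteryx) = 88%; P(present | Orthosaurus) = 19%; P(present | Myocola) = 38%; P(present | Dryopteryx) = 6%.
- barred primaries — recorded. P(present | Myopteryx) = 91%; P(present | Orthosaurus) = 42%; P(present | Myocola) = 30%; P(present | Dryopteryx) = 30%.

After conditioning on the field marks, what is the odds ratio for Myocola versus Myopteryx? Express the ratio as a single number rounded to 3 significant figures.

Posterior odds equal prior odds times the likelihood ratio; only the two competing hypotheses matter.
  Myocola: 0.08 × 0.38 × 0.30 = 0.00912
  Myopteryx: 0.25 × 0.88 × 0.91 = 0.2002
Odds(Myocola : Myopteryx) = 0.00912 / 0.2002 ≈ 0.0456.

0.0456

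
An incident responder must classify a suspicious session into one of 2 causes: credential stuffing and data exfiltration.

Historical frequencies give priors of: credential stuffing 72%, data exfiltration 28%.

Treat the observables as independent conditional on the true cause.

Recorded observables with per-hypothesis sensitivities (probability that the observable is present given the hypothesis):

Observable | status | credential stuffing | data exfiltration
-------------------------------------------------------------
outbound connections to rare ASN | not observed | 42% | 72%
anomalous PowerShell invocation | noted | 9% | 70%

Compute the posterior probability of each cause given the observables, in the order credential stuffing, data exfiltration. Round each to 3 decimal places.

For each hypothesis, the unnormalized posterior weight is prior × product of the observable likelihoods (using 1 − P(present | H) for each absent observable):
  credential stuffing: 0.72 × (1 − 0.42) × 0.09 = 0.037584
  data exfiltration: 0.28 × (1 − 0.72) × 0.70 = 0.05488
Marginal likelihood of the evidence = 0.092464.
P(credential stuffing | evidence) = 0.037584 / 0.092464 ≈ 0.406
P(data exfiltration | evidence) = 0.05488 / 0.092464 ≈ 0.594

0.406, 0.594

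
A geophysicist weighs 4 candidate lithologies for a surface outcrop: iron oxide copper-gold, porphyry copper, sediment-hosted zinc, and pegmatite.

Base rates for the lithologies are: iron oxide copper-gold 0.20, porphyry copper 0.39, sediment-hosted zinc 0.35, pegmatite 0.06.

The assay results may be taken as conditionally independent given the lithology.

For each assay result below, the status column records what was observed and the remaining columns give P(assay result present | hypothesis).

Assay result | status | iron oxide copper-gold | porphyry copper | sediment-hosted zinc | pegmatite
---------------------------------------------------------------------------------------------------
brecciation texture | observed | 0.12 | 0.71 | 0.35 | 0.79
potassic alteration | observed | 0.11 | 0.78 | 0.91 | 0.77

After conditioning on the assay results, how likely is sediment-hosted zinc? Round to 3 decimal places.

By Bayes' rule with conditional independence, the unnormalized weight for each hypothesis is prior × ∏ likelihoods:
  iron oxide copper-gold: 0.20 × 0.12 × 0.11 = 0.00264
  porphyry copper: 0.39 × 0.71 × 0.78 = 0.21598
  sediment-hosted zinc: 0.35 × 0.35 × 0.91 = 0.11147
  pegmatite: 0.06 × 0.79 × 0.77 = 0.036498
Normalizing constant Z = 0.00264 + 0.21598 + 0.11147 + 0.036498 = 0.36659.
P(sediment-hosted zinc | evidence) = 0.11147 / 0.36659 ≈ 0.304.

0.304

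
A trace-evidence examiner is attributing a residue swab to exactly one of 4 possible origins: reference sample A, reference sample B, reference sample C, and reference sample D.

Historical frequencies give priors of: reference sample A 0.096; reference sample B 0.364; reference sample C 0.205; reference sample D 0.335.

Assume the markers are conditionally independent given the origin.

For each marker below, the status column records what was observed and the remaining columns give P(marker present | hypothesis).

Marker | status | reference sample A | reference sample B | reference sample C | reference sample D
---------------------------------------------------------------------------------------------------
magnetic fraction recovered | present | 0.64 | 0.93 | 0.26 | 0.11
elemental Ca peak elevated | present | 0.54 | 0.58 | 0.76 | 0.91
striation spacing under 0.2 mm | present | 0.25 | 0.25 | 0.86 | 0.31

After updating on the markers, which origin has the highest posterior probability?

For each hypothesis, the unnormalized posterior weight is prior × product of the marker likelihoods:
  reference sample A: 0.096 × 0.64 × 0.54 × 0.25 = 0.0082944
  reference sample B: 0.364 × 0.93 × 0.58 × 0.25 = 0.049085
  reference sample C: 0.205 × 0.26 × 0.76 × 0.86 = 0.034837
  reference sample D: 0.335 × 0.11 × 0.91 × 0.31 = 0.010395
Normalizing constant Z = 0.0082944 + 0.049085 + 0.034837 + 0.010395 = 0.10261.
P(reference sample A | evidence) ≈ 0.0082944 / 0.10261 ≈ 0.081
P(reference sample B | evidence) ≈ 0.049085 / 0.10261 ≈ 0.478
P(reference sample C | evidence) ≈ 0.034837 / 0.10261 ≈ 0.340
P(reference sample D | evidence) ≈ 0.010395 / 0.10261 ≈ 0.101
The largest is 0.478, so reference sample B is most probable.

reference sample B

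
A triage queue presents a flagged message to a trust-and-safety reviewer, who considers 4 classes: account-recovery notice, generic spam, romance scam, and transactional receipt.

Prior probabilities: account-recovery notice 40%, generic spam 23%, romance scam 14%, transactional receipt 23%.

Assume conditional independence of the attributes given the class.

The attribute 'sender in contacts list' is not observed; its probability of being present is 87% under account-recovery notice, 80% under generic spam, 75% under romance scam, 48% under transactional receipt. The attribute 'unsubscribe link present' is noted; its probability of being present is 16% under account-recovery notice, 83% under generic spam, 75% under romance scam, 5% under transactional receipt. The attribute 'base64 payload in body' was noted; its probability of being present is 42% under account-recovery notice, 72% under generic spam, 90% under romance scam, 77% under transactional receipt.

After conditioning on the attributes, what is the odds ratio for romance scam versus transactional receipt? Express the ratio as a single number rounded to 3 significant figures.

Unnormalized posterior weight (prior times the attribute likelihoods) for each of the two hypotheses (using 1 − P(present | H) for each absent attribute):
  romance scam: 0.14 × (1 − 0.75) × 0.75 × 0.90 = 0.023625
  transactional receipt: 0.23 × (1 − 0.48) × 0.05 × 0.77 = 0.0046046
Odds(romance scam : transactional receipt) = 0.023625 / 0.0046046 ≈ 5.13.

5.13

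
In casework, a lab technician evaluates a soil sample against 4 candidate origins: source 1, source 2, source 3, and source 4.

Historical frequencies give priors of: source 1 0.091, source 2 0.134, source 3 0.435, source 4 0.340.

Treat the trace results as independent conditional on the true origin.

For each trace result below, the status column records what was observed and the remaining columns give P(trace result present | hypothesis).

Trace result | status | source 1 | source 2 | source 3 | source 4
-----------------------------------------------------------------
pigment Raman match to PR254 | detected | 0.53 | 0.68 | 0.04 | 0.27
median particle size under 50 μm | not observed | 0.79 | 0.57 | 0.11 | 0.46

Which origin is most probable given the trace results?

For each hypothesis, the unnormalized posterior weight is prior × product of the trace result likelihoods (using 1 − P(present | H) for each absent trace result):
  source 1: 0.091 × 0.53 × (1 − 0.79) = 0.010128
  source 2: 0.134 × 0.68 × (1 − 0.57) = 0.039182
  source 3: 0.435 × 0.04 × (1 − 0.11) = 0.015486
  source 4: 0.340 × 0.27 × (1 − 0.46) = 0.049572
Marginal likelihood of the evidence = 0.11437.
P(source 1 | evidence) ≈ 0.010128 / 0.11437 ≈ 0.089
P(source 2 | evidence) ≈ 0.039182 / 0.11437 ≈ 0.343
P(source 3 | evidence) ≈ 0.015486 / 0.11437 ≈ 0.135
P(source 4 | evidence) ≈ 0.049572 / 0.11437 ≈ 0.433
The largest is 0.433, so source 4 is most probable.

source 4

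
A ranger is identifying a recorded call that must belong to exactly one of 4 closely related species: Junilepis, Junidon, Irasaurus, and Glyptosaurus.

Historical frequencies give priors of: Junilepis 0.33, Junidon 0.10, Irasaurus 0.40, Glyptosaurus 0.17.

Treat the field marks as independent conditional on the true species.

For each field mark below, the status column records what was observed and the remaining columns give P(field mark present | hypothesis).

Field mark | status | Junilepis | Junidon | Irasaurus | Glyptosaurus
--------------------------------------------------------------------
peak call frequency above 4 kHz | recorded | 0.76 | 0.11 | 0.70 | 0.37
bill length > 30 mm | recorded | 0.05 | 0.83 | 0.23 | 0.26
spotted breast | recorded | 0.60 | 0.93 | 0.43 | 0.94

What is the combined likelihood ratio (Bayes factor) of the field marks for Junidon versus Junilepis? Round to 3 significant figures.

3.72

Joint likelihood of the field mark pattern under each hypothesis:
  Junidon: 0.11 × 0.83 × 0.93 = 0.084909
  Junilepis: 0.76 × 0.05 × 0.60 = 0.0228
Bayes factor = 0.084909 / 0.0228 ≈ 3.72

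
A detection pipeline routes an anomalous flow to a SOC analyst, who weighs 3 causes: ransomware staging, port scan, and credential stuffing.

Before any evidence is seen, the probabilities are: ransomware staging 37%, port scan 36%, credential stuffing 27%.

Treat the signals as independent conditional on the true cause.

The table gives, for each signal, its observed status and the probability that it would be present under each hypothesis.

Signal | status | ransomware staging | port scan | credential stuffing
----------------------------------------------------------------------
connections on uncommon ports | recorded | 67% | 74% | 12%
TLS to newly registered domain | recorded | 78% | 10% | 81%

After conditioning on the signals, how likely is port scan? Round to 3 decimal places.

0.108

By Bayes' rule with conditional independence, the unnormalized weight for each hypothesis is prior × ∏ likelihoods:
  ransomware staging: 0.37 × 0.67 × 0.78 = 0.19336
  port scan: 0.36 × 0.74 × 0.10 = 0.02664
  credential stuffing: 0.27 × 0.12 × 0.81 = 0.026244
The unnormalized weights sum to 0.24625.
P(port scan | evidence) = 0.02664 / 0.24625 ≈ 0.108.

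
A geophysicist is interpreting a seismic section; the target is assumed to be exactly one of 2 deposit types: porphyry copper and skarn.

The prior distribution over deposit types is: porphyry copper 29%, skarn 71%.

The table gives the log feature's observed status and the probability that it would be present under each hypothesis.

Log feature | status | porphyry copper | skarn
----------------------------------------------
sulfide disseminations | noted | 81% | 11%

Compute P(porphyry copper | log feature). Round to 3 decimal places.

For each hypothesis, the unnormalized posterior weight is prior × likelihood:
  porphyry copper: 0.29 × 0.81 = 0.2349
  skarn: 0.71 × 0.11 = 0.0781
The unnormalized weights sum to 0.313.
P(porphyry copper | evidence) = 0.2349 / 0.313 ≈ 0.750.

0.750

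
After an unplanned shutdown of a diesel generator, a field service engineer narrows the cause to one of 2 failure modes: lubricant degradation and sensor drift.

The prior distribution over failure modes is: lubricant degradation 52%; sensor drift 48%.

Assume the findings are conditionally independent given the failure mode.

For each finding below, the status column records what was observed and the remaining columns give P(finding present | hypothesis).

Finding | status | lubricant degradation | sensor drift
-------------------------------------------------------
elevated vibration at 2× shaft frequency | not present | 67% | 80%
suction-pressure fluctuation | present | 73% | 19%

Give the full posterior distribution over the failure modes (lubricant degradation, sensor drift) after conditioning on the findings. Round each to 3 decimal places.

0.873, 0.127

Multiply each prior by the joint likelihood of the evidence pattern (using 1 − P(present | H) for each absent finding):
  lubricant degradation: 0.52 × (1 − 0.67) × 0.73 = 0.12527
  sensor drift: 0.48 × (1 − 0.80) × 0.19 = 0.01824
The unnormalized weights sum to 0.14351.
P(lubricant degradation | evidence) = 0.12527 / 0.14351 ≈ 0.873
P(sensor drift | evidence) = 0.01824 / 0.14351 ≈ 0.127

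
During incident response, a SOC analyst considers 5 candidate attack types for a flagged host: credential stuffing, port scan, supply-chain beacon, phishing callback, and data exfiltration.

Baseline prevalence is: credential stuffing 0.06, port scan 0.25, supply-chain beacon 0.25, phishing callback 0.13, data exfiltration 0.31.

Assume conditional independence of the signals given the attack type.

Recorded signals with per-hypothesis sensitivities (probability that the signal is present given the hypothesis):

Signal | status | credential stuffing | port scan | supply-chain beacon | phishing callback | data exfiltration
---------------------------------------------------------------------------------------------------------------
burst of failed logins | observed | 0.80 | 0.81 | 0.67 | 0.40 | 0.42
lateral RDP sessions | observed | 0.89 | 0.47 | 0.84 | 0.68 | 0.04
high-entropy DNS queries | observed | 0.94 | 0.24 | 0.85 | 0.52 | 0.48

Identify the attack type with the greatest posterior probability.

For each hypothesis, the unnormalized posterior weight is prior × product of the signal likelihoods:
  credential stuffing: 0.06 × 0.80 × 0.89 × 0.94 = 0.040157
  port scan: 0.25 × 0.81 × 0.47 × 0.24 = 0.022842
  supply-chain beacon: 0.25 × 0.67 × 0.84 × 0.85 = 0.11959
  phishing callback: 0.13 × 0.40 × 0.68 × 0.52 = 0.018387
  data exfiltration: 0.31 × 0.42 × 0.04 × 0.48 = 0.0024998
The unnormalized weights sum to 0.20348.
P(credential stuffing | evidence) ≈ 0.040157 / 0.20348 ≈ 0.197
P(port scan | evidence) ≈ 0.022842 / 0.20348 ≈ 0.112
P(supply-chain beacon | evidence) ≈ 0.11959 / 0.20348 ≈ 0.588
P(phishing callback | evidence) ≈ 0.018387 / 0.20348 ≈ 0.090
P(data exfiltration | evidence) ≈ 0.0024998 / 0.20348 ≈ 0.012
The largest is 0.588, so supply-chain beacon is most probable.

supply-chain beacon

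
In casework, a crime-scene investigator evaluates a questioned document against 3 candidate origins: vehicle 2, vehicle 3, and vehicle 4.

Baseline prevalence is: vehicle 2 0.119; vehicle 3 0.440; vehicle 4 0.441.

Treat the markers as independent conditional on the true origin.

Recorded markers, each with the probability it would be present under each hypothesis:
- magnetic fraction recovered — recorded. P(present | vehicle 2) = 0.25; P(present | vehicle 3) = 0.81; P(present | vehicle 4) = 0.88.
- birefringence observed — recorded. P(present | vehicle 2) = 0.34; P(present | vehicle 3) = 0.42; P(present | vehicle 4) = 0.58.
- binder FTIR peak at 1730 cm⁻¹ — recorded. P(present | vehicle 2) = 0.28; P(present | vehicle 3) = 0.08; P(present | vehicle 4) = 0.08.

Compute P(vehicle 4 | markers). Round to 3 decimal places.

0.549

Multiply each prior by the joint likelihood of the marker pattern:
  vehicle 2: 0.119 × 0.25 × 0.34 × 0.28 = 0.0028322
  vehicle 3: 0.440 × 0.81 × 0.42 × 0.08 = 0.011975
  vehicle 4: 0.441 × 0.88 × 0.58 × 0.08 = 0.018007
Marginal likelihood of the evidence = 0.032814.
P(vehicle 4 | evidence) = 0.018007 / 0.032814 ≈ 0.549.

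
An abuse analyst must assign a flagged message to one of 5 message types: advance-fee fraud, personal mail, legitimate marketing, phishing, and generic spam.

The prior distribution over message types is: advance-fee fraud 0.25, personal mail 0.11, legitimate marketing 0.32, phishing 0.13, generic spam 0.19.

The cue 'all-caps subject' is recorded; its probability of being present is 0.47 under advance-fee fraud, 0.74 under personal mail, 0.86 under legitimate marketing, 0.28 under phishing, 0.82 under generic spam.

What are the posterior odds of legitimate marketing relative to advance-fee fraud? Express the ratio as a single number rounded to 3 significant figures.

The normalizing constant cancels in an odds ratio, so compute prior × likelihood for the two hypotheses only:
  legitimate marketing: 0.32 × 0.86 = 0.2752
  advance-fee fraud: 0.25 × 0.47 = 0.1175
Odds(legitimate marketing : advance-fee fraud) = 0.2752 / 0.1175 ≈ 2.34.

2.34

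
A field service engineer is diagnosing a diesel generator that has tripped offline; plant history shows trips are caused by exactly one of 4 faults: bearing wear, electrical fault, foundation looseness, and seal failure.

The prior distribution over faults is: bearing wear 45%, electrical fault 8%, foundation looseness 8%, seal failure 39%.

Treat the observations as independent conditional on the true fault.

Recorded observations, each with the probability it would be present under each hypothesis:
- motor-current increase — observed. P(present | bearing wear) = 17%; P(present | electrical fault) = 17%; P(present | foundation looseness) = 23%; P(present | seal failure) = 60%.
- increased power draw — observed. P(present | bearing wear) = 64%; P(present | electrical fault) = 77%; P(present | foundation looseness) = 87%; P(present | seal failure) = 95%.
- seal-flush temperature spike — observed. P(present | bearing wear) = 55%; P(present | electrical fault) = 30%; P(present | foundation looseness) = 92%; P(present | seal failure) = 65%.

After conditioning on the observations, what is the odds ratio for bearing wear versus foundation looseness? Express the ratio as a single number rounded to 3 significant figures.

The normalizing constant cancels in an odds ratio, so compute prior × likelihood for the two hypotheses only:
  bearing wear: 0.45 × 0.17 × 0.64 × 0.55 = 0.026928
  foundation looseness: 0.08 × 0.23 × 0.87 × 0.92 = 0.014727
Odds(bearing wear : foundation looseness) = 0.026928 / 0.014727 ≈ 1.83.

1.83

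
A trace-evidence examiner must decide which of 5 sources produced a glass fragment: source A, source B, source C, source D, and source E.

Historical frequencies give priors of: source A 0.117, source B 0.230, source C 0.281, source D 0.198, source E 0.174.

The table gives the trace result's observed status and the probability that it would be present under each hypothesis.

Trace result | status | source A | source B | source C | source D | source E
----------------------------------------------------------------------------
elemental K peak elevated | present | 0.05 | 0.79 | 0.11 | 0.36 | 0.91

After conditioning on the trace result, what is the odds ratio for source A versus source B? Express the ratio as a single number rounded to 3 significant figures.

0.0322

Unnormalized posterior weight (prior times the trace result likelihood) for each of the two hypotheses:
  source A: 0.117 × 0.05 = 0.00585
  source B: 0.230 × 0.79 = 0.1817
Odds(source A : source B) = 0.00585 / 0.1817 ≈ 0.0322.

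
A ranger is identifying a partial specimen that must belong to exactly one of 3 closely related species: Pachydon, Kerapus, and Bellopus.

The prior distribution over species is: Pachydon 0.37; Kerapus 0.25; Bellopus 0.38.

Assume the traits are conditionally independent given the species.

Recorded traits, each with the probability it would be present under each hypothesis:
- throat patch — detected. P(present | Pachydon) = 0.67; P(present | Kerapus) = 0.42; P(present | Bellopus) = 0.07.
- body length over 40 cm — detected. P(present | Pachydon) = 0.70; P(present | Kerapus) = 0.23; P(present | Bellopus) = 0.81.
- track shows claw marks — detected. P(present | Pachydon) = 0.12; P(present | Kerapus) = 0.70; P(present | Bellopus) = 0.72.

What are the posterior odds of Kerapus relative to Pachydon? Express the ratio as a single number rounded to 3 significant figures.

0.812

The normalizing constant cancels in an odds ratio, so compute prior × likelihood for the two hypotheses only:
  Kerapus: 0.25 × 0.42 × 0.23 × 0.70 = 0.016905
  Pachydon: 0.37 × 0.67 × 0.70 × 0.12 = 0.020824
Posterior odds = 0.016905 / 0.020824 ≈ 0.812.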